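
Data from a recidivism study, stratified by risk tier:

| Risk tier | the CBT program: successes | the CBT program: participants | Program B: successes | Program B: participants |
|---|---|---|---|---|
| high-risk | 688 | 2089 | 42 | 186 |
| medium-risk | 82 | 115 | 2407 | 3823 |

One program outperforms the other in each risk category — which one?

the CBT program

High-risk: the CBT program 688/2089 = 32.9%, Program B 42/186 = 22.6% → the CBT program
Medium-risk: the CBT program 82/115 = 71.3%, Program B 2407/3823 = 63.0% → the CBT program
The CBT program has the higher rate in both groups.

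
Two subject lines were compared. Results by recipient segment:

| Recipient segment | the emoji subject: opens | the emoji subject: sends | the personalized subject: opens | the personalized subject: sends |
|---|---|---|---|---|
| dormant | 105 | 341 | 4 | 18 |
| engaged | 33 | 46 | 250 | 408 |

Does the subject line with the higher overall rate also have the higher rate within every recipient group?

Dormant: the emoji subject 105/341 = 30.8%, the personalized subject 4/18 = 22.2% → the emoji subject
Engaged: the emoji subject 33/46 = 71.7%, the personalized subject 250/408 = 61.3% → the emoji subject
Overall: the emoji subject 138/387 = 35.7%, the personalized subject 254/426 = 59.6% → the personalized subject
The emoji subject wins each recipient group but the personalized subject wins overall — the comparison reverses. The emoji subject's sends skew toward dormant, which has a lower base rate.

No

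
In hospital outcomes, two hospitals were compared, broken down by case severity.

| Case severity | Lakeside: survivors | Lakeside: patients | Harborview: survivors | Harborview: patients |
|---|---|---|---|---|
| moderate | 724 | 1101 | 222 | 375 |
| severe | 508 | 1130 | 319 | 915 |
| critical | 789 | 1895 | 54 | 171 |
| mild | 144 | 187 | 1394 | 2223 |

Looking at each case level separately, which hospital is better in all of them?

Lakeside

Moderate: Lakeside 724/1101 = 65.8%, Harborview 222/375 = 59.2% → Lakeside
Severe: Lakeside 508/1130 = 45.0%, Harborview 319/915 = 34.9% → Lakeside
Critical: Lakeside 789/1895 = 41.6%, Harborview 54/171 = 31.6% → Lakeside
Mild: Lakeside 144/187 = 77.0%, Harborview 1394/2223 = 62.7% → Lakeside
Lakeside has the higher rate in all 4 groups.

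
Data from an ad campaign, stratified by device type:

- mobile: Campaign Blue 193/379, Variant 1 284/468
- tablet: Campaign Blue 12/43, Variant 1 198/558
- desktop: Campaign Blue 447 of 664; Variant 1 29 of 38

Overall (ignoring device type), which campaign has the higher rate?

Mobile: Campaign Blue 193/379 = 50.9%, Variant 1 284/468 = 60.7% → Variant 1
Tablet: Campaign Blue 12/43 = 27.9%, Variant 1 198/558 = 35.5% → Variant 1
Desktop: Campaign Blue 447/664 = 67.3%, Variant 1 29/38 = 76.3% → Variant 1
Overall: Campaign Blue 652/1086 = 60.0%, Variant 1 511/1064 = 48.0% → Campaign Blue
(Variant 1 wins every device group but Campaign Blue wins overall — Variant 1's impressions skew toward the low-rate tablet group.)

Campaign Blue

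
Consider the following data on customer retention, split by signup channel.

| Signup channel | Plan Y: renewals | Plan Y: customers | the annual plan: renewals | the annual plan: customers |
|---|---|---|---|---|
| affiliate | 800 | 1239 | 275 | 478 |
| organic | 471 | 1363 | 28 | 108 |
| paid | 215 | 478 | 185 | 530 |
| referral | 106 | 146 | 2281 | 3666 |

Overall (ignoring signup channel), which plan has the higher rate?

Affiliate: Plan Y 800/1239 = 64.6%, the annual plan 275/478 = 57.5% → Plan Y
Organic: Plan Y 471/1363 = 34.6%, the annual plan 28/108 = 25.9% → Plan Y
Paid: Plan Y 215/478 = 45.0%, the annual plan 185/530 = 34.9% → Plan Y
Referral: Plan Y 106/146 = 72.6%, the annual plan 2281/3666 = 62.2% → Plan Y
Overall: Plan Y 1592/3226 = 49.3%, the annual plan 2769/4782 = 57.9% → the annual plan
(Plan Y wins every signup group but the annual plan wins overall — Plan Y's customers skew toward the low-rate organic group.)

the annual plan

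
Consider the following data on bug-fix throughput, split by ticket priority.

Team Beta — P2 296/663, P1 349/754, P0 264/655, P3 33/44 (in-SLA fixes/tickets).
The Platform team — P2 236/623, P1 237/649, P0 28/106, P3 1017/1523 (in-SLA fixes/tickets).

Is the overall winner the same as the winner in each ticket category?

No

P2: Team Beta 296/663 = 44.6%, the Platform team 236/623 = 37.9% → Team Beta
P1: Team Beta 349/754 = 46.3%, the Platform team 237/649 = 36.5% → Team Beta
P0: Team Beta 264/655 = 40.3%, the Platform team 28/106 = 26.4% → Team Beta
P3: Team Beta 33/44 = 75.0%, the Platform team 1017/1523 = 66.8% → Team Beta
Overall: Team Beta 942/2116 = 44.5%, the Platform team 1518/2901 = 52.3% → the Platform team
Team Beta wins each ticket group but the Platform team wins overall — the comparison reverses. Team Beta's tickets skew toward P0, which has a lower base rate.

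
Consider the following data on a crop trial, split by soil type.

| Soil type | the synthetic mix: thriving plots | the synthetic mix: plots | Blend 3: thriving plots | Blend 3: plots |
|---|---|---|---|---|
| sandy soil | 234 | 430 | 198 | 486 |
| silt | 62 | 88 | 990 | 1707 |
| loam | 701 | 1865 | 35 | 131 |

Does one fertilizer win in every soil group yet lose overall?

Sandy soil: the synthetic mix 234/430 = 54.4%, Blend 3 198/486 = 40.7% → the synthetic mix
Silt: the synthetic mix 62/88 = 70.5%, Blend 3 990/1707 = 58.0% → the synthetic mix
Loam: the synthetic mix 701/1865 = 37.6%, Blend 3 35/131 = 26.7% → the synthetic mix
Overall: the synthetic mix 997/2383 = 41.8%, Blend 3 1223/2324 = 52.6% → Blend 3
The synthetic mix wins each soil group but Blend 3 wins overall — the comparison reverses. The synthetic mix's plots skew toward loam, which has a lower base rate.

Yes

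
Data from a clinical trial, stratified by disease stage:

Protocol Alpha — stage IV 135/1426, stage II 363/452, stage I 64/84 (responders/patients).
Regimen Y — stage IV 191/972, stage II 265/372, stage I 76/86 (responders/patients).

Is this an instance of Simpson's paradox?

No

Stage IV: Protocol Alpha 135/1426 = 9.5%, Regimen Y 191/972 = 19.7% → Regimen Y
Stage II: Protocol Alpha 363/452 = 80.3%, Regimen Y 265/372 = 71.2% → Protocol Alpha
Stage I: Protocol Alpha 64/84 = 76.2%, Regimen Y 76/86 = 88.4% → Regimen Y
Overall: Protocol Alpha 562/1962 = 28.6%, Regimen Y 532/1430 = 37.2% → Regimen Y
Neither sweeps: Protocol Alpha wins 1 of 3 groups, Regimen Y wins 2. Regimen Y wins overall but not every group — no Simpson reversal.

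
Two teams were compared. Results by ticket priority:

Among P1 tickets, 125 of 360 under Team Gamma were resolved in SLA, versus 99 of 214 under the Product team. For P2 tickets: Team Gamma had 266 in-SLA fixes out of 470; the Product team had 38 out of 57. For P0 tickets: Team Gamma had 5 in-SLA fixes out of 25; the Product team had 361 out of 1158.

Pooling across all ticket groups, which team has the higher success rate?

Team Gamma

P1: Team Gamma 125/360 = 34.7%, the Product team 99/214 = 46.3% → the Product team
P2: Team Gamma 266/470 = 56.6%, the Product team 38/57 = 66.7% → the Product team
P0: Team Gamma 5/25 = 20.0%, the Product team 361/1158 = 31.2% → the Product team
Overall: Team Gamma 396/855 = 46.3%, the Product team 498/1429 = 34.8% → Team Gamma
(The Product team wins every ticket group but Team Gamma wins overall — the Product team's tickets skew toward the low-rate P0 group.)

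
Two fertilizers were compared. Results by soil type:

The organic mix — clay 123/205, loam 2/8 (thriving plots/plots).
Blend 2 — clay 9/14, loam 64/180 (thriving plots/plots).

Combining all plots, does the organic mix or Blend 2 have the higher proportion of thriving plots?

Clay: the organic mix 123/205 = 60.0%, Blend 2 9/14 = 64.3% → Blend 2
Loam: the organic mix 2/8 = 25.0%, Blend 2 64/180 = 35.6% → Blend 2
Overall: the organic mix 125/213 = 58.7%, Blend 2 73/194 = 37.6% → the organic mix
(Blend 2 wins every soil group but the organic mix wins overall — Blend 2's plots skew toward the low-rate loam group.)

the organic mix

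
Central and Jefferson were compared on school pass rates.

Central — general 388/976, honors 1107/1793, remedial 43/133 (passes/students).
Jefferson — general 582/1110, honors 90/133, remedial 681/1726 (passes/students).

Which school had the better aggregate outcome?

General: Central 388/976 = 39.8%, Jefferson 582/1110 = 52.4% → Jefferson
Honors: Central 1107/1793 = 61.7%, Jefferson 90/133 = 67.7% → Jefferson
Remedial: Central 43/133 = 32.3%, Jefferson 681/1726 = 39.5% → Jefferson
Overall: Central 1538/2902 = 53.0%, Jefferson 1353/2969 = 45.6% → Central
(Jefferson wins every student group but Central wins overall — Jefferson's students skew toward the low-rate remedial group.)

Central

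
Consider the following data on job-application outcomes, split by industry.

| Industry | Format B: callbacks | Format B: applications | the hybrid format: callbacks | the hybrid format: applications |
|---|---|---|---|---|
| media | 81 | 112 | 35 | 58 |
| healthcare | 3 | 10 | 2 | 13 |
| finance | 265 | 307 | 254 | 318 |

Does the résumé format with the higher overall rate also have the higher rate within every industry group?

Yes

Media: Format B 81/112 = 72.3%, the hybrid format 35/58 = 60.3% → Format B
Healthcare: Format B 3/10 = 30.0%, the hybrid format 2/13 = 15.4% → Format B
Finance: Format B 265/307 = 86.3%, the hybrid format 254/318 = 79.9% → Format B
Overall: Format B 349/429 = 81.4%, the hybrid format 291/389 = 74.8% → Format B
Format B wins overall and in every industry group — no reversal.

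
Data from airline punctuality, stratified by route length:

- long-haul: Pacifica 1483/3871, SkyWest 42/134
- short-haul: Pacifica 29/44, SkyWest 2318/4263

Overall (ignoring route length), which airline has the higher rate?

SkyWest

Long-haul: Pacifica 1483/3871 = 38.3%, SkyWest 42/134 = 31.3% → Pacifica
Short-haul: Pacifica 29/44 = 65.9%, SkyWest 2318/4263 = 54.4% → Pacifica
Overall: Pacifica 1512/3915 = 38.6%, SkyWest 2360/4397 = 53.7% → SkyWest
(Pacifica wins every route group but SkyWest wins overall — Pacifica's flights skew toward the low-rate long-haul group.)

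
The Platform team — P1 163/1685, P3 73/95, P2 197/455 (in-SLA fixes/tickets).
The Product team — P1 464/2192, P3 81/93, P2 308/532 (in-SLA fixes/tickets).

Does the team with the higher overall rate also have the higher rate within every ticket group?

Yes

P1: the Platform team 163/1685 = 9.7%, the Product team 464/2192 = 21.2% → the Product team
P3: the Platform team 73/95 = 76.8%, the Product team 81/93 = 87.1% → the Product team
P2: the Platform team 197/455 = 43.3%, the Product team 308/532 = 57.9% → the Product team
Overall: the Platform team 433/2235 = 19.4%, the Product team 853/2817 = 30.3% → the Product team
The Product team wins overall and in every ticket group — no reversal.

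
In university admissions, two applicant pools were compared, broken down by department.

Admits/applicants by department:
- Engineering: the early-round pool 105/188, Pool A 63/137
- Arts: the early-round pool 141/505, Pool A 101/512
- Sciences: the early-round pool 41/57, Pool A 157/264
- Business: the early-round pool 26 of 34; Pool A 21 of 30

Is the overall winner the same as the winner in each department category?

Engineering: the early-round pool 105/188 = 55.9%, Pool A 63/137 = 46.0% → the early-round pool
Arts: the early-round pool 141/505 = 27.9%, Pool A 101/512 = 19.7% → the early-round pool
Sciences: the early-round pool 41/57 = 71.9%, Pool A 157/264 = 59.5% → the early-round pool
Business: the early-round pool 26/34 = 76.5%, Pool A 21/30 = 70.0% → the early-round pool
Overall: the early-round pool 313/784 = 39.9%, Pool A 342/943 = 36.3% → the early-round pool
The early-round pool wins overall and in every department group — no reversal.

Yes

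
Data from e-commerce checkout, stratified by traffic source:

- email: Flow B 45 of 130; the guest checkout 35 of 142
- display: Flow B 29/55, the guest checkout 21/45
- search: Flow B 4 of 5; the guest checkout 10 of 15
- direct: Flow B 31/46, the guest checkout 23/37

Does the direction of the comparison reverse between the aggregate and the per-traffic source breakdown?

No

Email: Flow B 45/130 = 34.6%, the guest checkout 35/142 = 24.6% → Flow B
Display: Flow B 29/55 = 52.7%, the guest checkout 21/45 = 46.7% → Flow B
Search: Flow B 4/5 = 80.0%, the guest checkout 10/15 = 66.7% → Flow B
Direct: Flow B 31/46 = 67.4%, the guest checkout 23/37 = 62.2% → Flow B
Overall: Flow B 109/236 = 46.2%, the guest checkout 89/239 = 37.2% → Flow B
Flow B wins overall and in every traffic group — no reversal.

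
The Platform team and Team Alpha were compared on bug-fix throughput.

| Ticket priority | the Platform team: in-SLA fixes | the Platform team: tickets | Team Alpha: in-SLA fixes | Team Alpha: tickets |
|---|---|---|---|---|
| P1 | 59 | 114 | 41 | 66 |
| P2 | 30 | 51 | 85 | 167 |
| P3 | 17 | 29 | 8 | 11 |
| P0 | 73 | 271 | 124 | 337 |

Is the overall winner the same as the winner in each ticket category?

P1: the Platform team 59/114 = 51.8%, Team Alpha 41/66 = 62.1% → Team Alpha
P2: the Platform team 30/51 = 58.8%, Team Alpha 85/167 = 50.9% → the Platform team
P3: the Platform team 17/29 = 58.6%, Team Alpha 8/11 = 72.7% → Team Alpha
P0: the Platform team 73/271 = 26.9%, Team Alpha 124/337 = 36.8% → Team Alpha
Overall: the Platform team 179/465 = 38.5%, Team Alpha 258/581 = 44.4% → Team Alpha
Neither sweeps: the Platform team wins 1 of 4 groups, Team Alpha wins 3. Team Alpha wins overall but not every group — no Simpson reversal.

No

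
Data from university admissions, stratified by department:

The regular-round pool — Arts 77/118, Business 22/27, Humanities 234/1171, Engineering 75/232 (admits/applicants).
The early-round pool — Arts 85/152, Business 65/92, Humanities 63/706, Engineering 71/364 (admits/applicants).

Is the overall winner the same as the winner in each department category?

Yes

Arts: the regular-round pool 77/118 = 65.3%, the early-round pool 85/152 = 55.9% → the regular-round pool
Business: the regular-round pool 22/27 = 81.5%, the early-round pool 65/92 = 70.7% → the regular-round pool
Humanities: the regular-round pool 234/1171 = 20.0%, the early-round pool 63/706 = 8.9% → the regular-round pool
Engineering: the regular-round pool 75/232 = 32.3%, the early-round pool 71/364 = 19.5% → the regular-round pool
Overall: the regular-round pool 408/1548 = 26.4%, the early-round pool 284/1314 = 21.6% → the regular-round pool
The regular-round pool wins overall and in every department group — no reversal.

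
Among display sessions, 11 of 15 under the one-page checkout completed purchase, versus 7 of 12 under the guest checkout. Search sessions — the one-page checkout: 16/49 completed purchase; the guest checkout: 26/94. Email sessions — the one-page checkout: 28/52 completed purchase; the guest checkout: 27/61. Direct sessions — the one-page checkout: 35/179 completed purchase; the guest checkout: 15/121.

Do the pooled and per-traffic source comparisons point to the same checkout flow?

Display: the one-page checkout 11/15 = 73.3%, the guest checkout 7/12 = 58.3% → the one-page checkout
Search: the one-page checkout 16/49 = 32.7%, the guest checkout 26/94 = 27.7% → the one-page checkout
Email: the one-page checkout 28/52 = 53.8%, the guest checkout 27/61 = 44.3% → the one-page checkout
Direct: the one-page checkout 35/179 = 19.6%, the guest checkout 15/121 = 12.4% → the one-page checkout
Overall: the one-page checkout 90/295 = 30.5%, the guest checkout 75/288 = 26.0% → the one-page checkout
The one-page checkout wins overall and in every traffic group — no reversal.

Yes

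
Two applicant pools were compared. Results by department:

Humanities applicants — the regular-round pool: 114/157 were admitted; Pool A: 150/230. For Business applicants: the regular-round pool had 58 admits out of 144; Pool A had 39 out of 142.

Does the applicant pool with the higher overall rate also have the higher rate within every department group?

Yes

Humanities: the regular-round pool 114/157 = 72.6%, Pool A 150/230 = 65.2% → the regular-round pool
Business: the regular-round pool 58/144 = 40.3%, Pool A 39/142 = 27.5% → the regular-round pool
Overall: the regular-round pool 172/301 = 57.1%, Pool A 189/372 = 50.8% → the regular-round pool
The regular-round pool wins overall and in every department group — no reversal.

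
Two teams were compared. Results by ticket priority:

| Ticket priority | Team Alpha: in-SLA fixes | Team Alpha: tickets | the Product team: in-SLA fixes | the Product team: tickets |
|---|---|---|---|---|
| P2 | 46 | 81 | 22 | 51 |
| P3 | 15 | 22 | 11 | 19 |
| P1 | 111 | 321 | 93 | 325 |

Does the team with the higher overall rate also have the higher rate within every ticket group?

P2: Team Alpha 46/81 = 56.8%, the Product team 22/51 = 43.1% → Team Alpha
P3: Team Alpha 15/22 = 68.2%, the Product team 11/19 = 57.9% → Team Alpha
P1: Team Alpha 111/321 = 34.6%, the Product team 93/325 = 28.6% → Team Alpha
Overall: Team Alpha 172/424 = 40.6%, the Product team 126/395 = 31.9% → Team Alpha
Team Alpha wins overall and in every ticket group — no reversal.

Yes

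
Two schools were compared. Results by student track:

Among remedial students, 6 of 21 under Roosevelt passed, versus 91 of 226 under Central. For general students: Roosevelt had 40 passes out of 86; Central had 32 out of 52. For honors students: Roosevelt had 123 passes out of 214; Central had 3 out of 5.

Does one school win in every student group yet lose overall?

Yes

Remedial: Roosevelt 6/21 = 28.6%, Central 91/226 = 40.3% → Central
General: Roosevelt 40/86 = 46.5%, Central 32/52 = 61.5% → Central
Honors: Roosevelt 123/214 = 57.5%, Central 3/5 = 60.0% → Central
Overall: Roosevelt 169/321 = 52.6%, Central 126/283 = 44.5% → Roosevelt
Central wins each student group but Roosevelt wins overall — the comparison reverses. Central's students skew toward remedial, which has a lower base rate.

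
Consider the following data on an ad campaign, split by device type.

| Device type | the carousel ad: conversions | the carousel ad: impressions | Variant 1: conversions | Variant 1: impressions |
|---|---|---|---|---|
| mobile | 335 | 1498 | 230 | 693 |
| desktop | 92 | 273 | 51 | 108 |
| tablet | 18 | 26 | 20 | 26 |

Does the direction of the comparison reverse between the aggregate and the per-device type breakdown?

No

Mobile: the carousel ad 335/1498 = 22.4%, Variant 1 230/693 = 33.2% → Variant 1
Desktop: the carousel ad 92/273 = 33.7%, Variant 1 51/108 = 47.2% → Variant 1
Tablet: the carousel ad 18/26 = 69.2%, Variant 1 20/26 = 76.9% → Variant 1
Overall: the carousel ad 445/1797 = 24.8%, Variant 1 301/827 = 36.4% → Variant 1
Variant 1 wins overall and in every device group — no reversal.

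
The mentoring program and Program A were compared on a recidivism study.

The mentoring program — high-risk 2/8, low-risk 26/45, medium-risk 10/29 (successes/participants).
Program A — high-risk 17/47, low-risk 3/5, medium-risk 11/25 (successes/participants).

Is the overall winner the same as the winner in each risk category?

No

High-risk: the mentoring program 2/8 = 25.0%, Program A 17/47 = 36.2% → Program A
Low-risk: the mentoring program 26/45 = 57.8%, Program A 3/5 = 60.0% → Program A
Medium-risk: the mentoring program 10/29 = 34.5%, Program A 11/25 = 44.0% → Program A
Overall: the mentoring program 38/82 = 46.3%, Program A 31/77 = 40.3% → the mentoring program
Program A wins each risk group but the mentoring program wins overall — the comparison reverses. Program A's participants skew toward high-risk, which has a lower base rate.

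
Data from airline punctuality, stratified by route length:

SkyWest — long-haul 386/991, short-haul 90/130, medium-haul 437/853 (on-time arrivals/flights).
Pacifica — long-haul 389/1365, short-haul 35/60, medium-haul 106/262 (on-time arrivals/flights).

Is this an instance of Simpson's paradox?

No

Long-haul: SkyWest 386/991 = 39.0%, Pacifica 389/1365 = 28.5% → SkyWest
Short-haul: SkyWest 90/130 = 69.2%, Pacifica 35/60 = 58.3% → SkyWest
Medium-haul: SkyWest 437/853 = 51.2%, Pacifica 106/262 = 40.5% → SkyWest
Overall: SkyWest 913/1974 = 46.3%, Pacifica 530/1687 = 31.4% → SkyWest
SkyWest wins overall and in every route group — no reversal.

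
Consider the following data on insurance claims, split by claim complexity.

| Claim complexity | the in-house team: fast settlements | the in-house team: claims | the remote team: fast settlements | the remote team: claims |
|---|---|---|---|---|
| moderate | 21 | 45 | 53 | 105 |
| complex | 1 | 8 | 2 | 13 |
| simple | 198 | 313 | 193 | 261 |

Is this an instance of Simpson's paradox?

No

Moderate: the in-house team 21/45 = 46.7%, the remote team 53/105 = 50.5% → the remote team
Complex: the in-house team 1/8 = 12.5%, the remote team 2/13 = 15.4% → the remote team
Simple: the in-house team 198/313 = 63.3%, the remote team 193/261 = 73.9% → the remote team
Overall: the in-house team 220/366 = 60.1%, the remote team 248/379 = 65.4% → the remote team
The remote team wins overall and in every claim group — no reversal.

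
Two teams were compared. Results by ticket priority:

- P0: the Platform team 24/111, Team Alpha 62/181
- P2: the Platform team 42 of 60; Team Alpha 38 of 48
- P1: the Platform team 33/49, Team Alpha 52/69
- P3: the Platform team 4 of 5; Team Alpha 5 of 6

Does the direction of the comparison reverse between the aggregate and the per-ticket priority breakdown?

No

P0: the Platform team 24/111 = 21.6%, Team Alpha 62/181 = 34.3% → Team Alpha
P2: the Platform team 42/60 = 70.0%, Team Alpha 38/48 = 79.2% → Team Alpha
P1: the Platform team 33/49 = 67.3%, Team Alpha 52/69 = 75.4% → Team Alpha
P3: the Platform team 4/5 = 80.0%, Team Alpha 5/6 = 83.3% → Team Alpha
Overall: the Platform team 103/225 = 45.8%, Team Alpha 157/304 = 51.6% → Team Alpha
Team Alpha wins overall and in every ticket group — no reversal.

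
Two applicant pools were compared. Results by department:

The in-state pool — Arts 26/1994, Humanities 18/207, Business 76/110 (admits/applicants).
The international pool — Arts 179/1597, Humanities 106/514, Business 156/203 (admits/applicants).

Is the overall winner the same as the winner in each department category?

Yes

Arts: the in-state pool 26/1994 = 1.3%, the international pool 179/1597 = 11.2% → the international pool
Humanities: the in-state pool 18/207 = 8.7%, the international pool 106/514 = 20.6% → the international pool
Business: the in-state pool 76/110 = 69.1%, the international pool 156/203 = 76.8% → the international pool
Overall: the in-state pool 120/2311 = 5.2%, the international pool 441/2314 = 19.1% → the international pool
The international pool wins overall and in every department group — no reversal.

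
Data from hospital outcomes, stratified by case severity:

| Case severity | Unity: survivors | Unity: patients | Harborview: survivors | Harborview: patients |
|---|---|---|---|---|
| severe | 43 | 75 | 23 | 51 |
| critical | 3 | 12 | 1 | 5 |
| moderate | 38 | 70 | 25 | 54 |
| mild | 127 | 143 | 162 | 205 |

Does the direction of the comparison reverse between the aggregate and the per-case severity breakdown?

Severe: Unity 43/75 = 57.3%, Harborview 23/51 = 45.1% → Unity
Critical: Unity 3/12 = 25.0%, Harborview 1/5 = 20.0% → Unity
Moderate: Unity 38/70 = 54.3%, Harborview 25/54 = 46.3% → Unity
Mild: Unity 127/143 = 88.8%, Harborview 162/205 = 79.0% → Unity
Overall: Unity 211/300 = 70.3%, Harborview 211/315 = 67.0% → Unity
Unity wins overall and in every case group — no reversal.

No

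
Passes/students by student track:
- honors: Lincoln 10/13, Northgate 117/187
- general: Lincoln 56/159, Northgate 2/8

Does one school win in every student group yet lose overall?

Honors: Lincoln 10/13 = 76.9%, Northgate 117/187 = 62.6% → Lincoln
General: Lincoln 56/159 = 35.2%, Northgate 2/8 = 25.0% → Lincoln
Overall: Lincoln 66/172 = 38.4%, Northgate 119/195 = 61.0% → Northgate
Lincoln wins each student group but Northgate wins overall — the comparison reverses. Lincoln's students skew toward general, which has a lower base rate.

Yes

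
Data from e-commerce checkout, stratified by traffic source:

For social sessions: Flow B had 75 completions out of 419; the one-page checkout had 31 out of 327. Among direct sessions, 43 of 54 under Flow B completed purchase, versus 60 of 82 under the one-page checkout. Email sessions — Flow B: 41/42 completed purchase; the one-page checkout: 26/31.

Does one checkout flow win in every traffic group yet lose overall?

No

Social: Flow B 75/419 = 17.9%, the one-page checkout 31/327 = 9.5% → Flow B
Direct: Flow B 43/54 = 79.6%, the one-page checkout 60/82 = 73.2% → Flow B
Email: Flow B 41/42 = 97.6%, the one-page checkout 26/31 = 83.9% → Flow B
Overall: Flow B 159/515 = 30.9%, the one-page checkout 117/440 = 26.6% → Flow B
Flow B wins overall and in every traffic group — no reversal.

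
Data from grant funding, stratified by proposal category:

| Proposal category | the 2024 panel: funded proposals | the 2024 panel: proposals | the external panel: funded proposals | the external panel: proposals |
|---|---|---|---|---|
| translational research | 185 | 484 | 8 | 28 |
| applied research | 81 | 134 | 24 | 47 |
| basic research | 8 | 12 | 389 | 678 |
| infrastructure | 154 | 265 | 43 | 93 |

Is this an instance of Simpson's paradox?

Translational research: the 2024 panel 185/484 = 38.2%, the external panel 8/28 = 28.6% → the 2024 panel
Applied research: the 2024 panel 81/134 = 60.4%, the external panel 24/47 = 51.1% → the 2024 panel
Basic research: the 2024 panel 8/12 = 66.7%, the external panel 389/678 = 57.4% → the 2024 panel
Infrastructure: the 2024 panel 154/265 = 58.1%, the external panel 43/93 = 46.2% → the 2024 panel
Overall: the 2024 panel 428/895 = 47.8%, the external panel 464/846 = 54.8% → the external panel
The 2024 panel wins each proposal group but the external panel wins overall — the comparison reverses. The 2024 panel's proposals skew toward translational research, which has a lower base rate.

Yes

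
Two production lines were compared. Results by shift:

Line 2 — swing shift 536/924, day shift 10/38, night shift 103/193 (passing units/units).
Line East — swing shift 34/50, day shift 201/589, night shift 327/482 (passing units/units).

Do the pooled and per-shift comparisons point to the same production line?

No

Swing shift: Line 2 536/924 = 58.0%, Line East 34/50 = 68.0% → Line East
Day shift: Line 2 10/38 = 26.3%, Line East 201/589 = 34.1% → Line East
Night shift: Line 2 103/193 = 53.4%, Line East 327/482 = 67.8% → Line East
Overall: Line 2 649/1155 = 56.2%, Line East 562/1121 = 50.1% → Line 2
Line East wins each shift group but Line 2 wins overall — the comparison reverses. Line East's units skew toward day shift, which has a lower base rate.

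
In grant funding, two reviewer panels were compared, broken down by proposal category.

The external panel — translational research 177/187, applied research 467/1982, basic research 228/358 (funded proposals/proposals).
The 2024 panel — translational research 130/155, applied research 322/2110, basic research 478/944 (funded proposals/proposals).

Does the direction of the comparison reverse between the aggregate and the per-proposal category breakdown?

Translational research: the external panel 177/187 = 94.7%, the 2024 panel 130/155 = 83.9% → the external panel
Applied research: the external panel 467/1982 = 23.6%, the 2024 panel 322/2110 = 15.3% → the external panel
Basic research: the external panel 228/358 = 63.7%, the 2024 panel 478/944 = 50.6% → the external panel
Overall: the external panel 872/2527 = 34.5%, the 2024 panel 930/3209 = 29.0% → the external panel
The external panel wins overall and in every proposal group — no reversal.

No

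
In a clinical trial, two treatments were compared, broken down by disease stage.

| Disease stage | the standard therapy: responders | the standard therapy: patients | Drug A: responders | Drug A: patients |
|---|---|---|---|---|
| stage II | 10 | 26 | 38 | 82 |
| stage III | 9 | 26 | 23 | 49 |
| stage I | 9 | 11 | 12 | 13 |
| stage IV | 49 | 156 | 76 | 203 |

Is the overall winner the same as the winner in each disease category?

Stage II: the standard therapy 10/26 = 38.5%, Drug A 38/82 = 46.3% → Drug A
Stage III: the standard therapy 9/26 = 34.6%, Drug A 23/49 = 46.9% → Drug A
Stage I: the standard therapy 9/11 = 81.8%, Drug A 12/13 = 92.3% → Drug A
Stage IV: the standard therapy 49/156 = 31.4%, Drug A 76/203 = 37.4% → Drug A
Overall: the standard therapy 77/219 = 35.2%, Drug A 149/347 = 42.9% → Drug A
Drug A wins overall and in every disease group — no reversal.

Yes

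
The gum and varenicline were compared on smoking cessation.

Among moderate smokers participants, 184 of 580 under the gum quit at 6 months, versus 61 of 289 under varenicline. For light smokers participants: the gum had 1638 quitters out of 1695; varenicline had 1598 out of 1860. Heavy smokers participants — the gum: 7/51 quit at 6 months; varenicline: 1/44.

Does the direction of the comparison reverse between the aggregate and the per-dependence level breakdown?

Moderate smokers: the gum 184/580 = 31.7%, varenicline 61/289 = 21.1% → the gum
Light smokers: the gum 1638/1695 = 96.6%, varenicline 1598/1860 = 85.9% → the gum
Heavy smokers: the gum 7/51 = 13.7%, varenicline 1/44 = 2.3% → the gum
Overall: the gum 1829/2326 = 78.6%, varenicline 1660/2193 = 75.7% → the gum
The gum wins overall and in every dependence group — no reversal.

No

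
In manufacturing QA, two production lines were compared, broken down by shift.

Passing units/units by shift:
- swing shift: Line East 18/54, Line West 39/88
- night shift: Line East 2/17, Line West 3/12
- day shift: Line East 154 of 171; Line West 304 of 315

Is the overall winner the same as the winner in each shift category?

Swing shift: Line East 18/54 = 33.3%, Line West 39/88 = 44.3% → Line West
Night shift: Line East 2/17 = 11.8%, Line West 3/12 = 25.0% → Line West
Day shift: Line East 154/171 = 90.1%, Line West 304/315 = 96.5% → Line West
Overall: Line East 174/242 = 71.9%, Line West 346/415 = 83.4% → Line West
Line West wins overall and in every shift group — no reversal.

Yes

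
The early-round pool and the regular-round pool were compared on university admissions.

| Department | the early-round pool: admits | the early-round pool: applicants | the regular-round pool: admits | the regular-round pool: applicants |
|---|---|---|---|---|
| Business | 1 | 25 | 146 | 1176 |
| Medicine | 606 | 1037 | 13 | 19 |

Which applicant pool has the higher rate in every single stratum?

the regular-round pool

Business: the early-round pool 1/25 = 4.0%, the regular-round pool 146/1176 = 12.4% → the regular-round pool
Medicine: the early-round pool 606/1037 = 58.4%, the regular-round pool 13/19 = 68.4% → the regular-round pool
The regular-round pool has the higher rate in both groups.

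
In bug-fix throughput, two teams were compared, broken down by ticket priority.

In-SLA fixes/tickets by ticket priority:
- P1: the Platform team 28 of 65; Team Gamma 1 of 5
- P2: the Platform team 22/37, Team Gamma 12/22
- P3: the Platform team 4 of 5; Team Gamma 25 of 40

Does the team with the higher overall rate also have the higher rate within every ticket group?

No

P1: the Platform team 28/65 = 43.1%, Team Gamma 1/5 = 20.0% → the Platform team
P2: the Platform team 22/37 = 59.5%, Team Gamma 12/22 = 54.5% → the Platform team
P3: the Platform team 4/5 = 80.0%, Team Gamma 25/40 = 62.5% → the Platform team
Overall: the Platform team 54/107 = 50.5%, Team Gamma 38/67 = 56.7% → Team Gamma
The Platform team wins each ticket group but Team Gamma wins overall — the comparison reverses. The Platform team's tickets skew toward P1, which has a lower base rate.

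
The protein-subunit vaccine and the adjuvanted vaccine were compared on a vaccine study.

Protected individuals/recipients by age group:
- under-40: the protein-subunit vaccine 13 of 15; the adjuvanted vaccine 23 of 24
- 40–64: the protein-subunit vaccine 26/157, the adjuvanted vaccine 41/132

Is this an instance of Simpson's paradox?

No

Under-40: the protein-subunit vaccine 13/15 = 86.7%, the adjuvanted vaccine 23/24 = 95.8% → the adjuvanted vaccine
40–64: the protein-subunit vaccine 26/157 = 16.6%, the adjuvanted vaccine 41/132 = 31.1% → the adjuvanted vaccine
Overall: the protein-subunit vaccine 39/172 = 22.7%, the adjuvanted vaccine 64/156 = 41.0% → the adjuvanted vaccine
The adjuvanted vaccine wins overall and in every age group — no reversal.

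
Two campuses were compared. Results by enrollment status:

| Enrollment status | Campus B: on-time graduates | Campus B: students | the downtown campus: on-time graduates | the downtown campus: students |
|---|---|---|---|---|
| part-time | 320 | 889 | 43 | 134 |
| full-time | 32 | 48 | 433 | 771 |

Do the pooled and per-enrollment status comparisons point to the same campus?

Part-time: Campus B 320/889 = 36.0%, the downtown campus 43/134 = 32.1% → Campus B
Full-time: Campus B 32/48 = 66.7%, the downtown campus 433/771 = 56.2% → Campus B
Overall: Campus B 352/937 = 37.6%, the downtown campus 476/905 = 52.6% → the downtown campus
Campus B wins each enrollment group but the downtown campus wins overall — the comparison reverses. Campus B's students skew toward part-time, which has a lower base rate.

No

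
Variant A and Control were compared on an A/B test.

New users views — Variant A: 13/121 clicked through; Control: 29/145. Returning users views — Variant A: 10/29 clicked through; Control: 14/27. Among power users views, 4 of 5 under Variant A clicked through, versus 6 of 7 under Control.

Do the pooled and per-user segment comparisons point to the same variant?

New users: Variant A 13/121 = 10.7%, Control 29/145 = 20.0% → Control
Returning users: Variant A 10/29 = 34.5%, Control 14/27 = 51.9% → Control
Power users: Variant A 4/5 = 80.0%, Control 6/7 = 85.7% → Control
Overall: Variant A 27/155 = 17.4%, Control 49/179 = 27.4% → Control
Control wins overall and in every user group — no reversal.

Yes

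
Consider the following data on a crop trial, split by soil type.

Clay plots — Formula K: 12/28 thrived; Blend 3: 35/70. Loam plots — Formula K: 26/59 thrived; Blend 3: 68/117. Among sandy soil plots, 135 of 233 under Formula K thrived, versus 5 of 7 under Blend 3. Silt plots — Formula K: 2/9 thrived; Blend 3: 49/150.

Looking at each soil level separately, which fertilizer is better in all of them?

Clay: Formula K 12/28 = 42.9%, Blend 3 35/70 = 50.0% → Blend 3
Loam: Formula K 26/59 = 44.1%, Blend 3 68/117 = 58.1% → Blend 3
Sandy soil: Formula K 135/233 = 57.9%, Blend 3 5/7 = 71.4% → Blend 3
Silt: Formula K 2/9 = 22.2%, Blend 3 49/150 = 32.7% → Blend 3
Blend 3 has the higher rate in all 4 groups.

Blend 3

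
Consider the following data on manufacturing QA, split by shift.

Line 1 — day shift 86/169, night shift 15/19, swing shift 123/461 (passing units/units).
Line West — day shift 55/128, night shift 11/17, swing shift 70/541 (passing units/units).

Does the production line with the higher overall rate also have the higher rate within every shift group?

Yes

Day shift: Line 1 86/169 = 50.9%, Line West 55/128 = 43.0% → Line 1
Night shift: Line 1 15/19 = 78.9%, Line West 11/17 = 64.7% → Line 1
Swing shift: Line 1 123/461 = 26.7%, Line West 70/541 = 12.9% → Line 1
Overall: Line 1 224/649 = 34.5%, Line West 136/686 = 19.8% → Line 1
Line 1 wins overall and in every shift group — no reversal.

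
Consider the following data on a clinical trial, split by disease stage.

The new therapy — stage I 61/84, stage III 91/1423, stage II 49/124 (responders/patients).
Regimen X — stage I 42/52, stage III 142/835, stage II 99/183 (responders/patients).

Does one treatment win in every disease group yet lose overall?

No

Stage I: the new therapy 61/84 = 72.6%, Regimen X 42/52 = 80.8% → Regimen X
Stage III: the new therapy 91/1423 = 6.4%, Regimen X 142/835 = 17.0% → Regimen X
Stage II: the new therapy 49/124 = 39.5%, Regimen X 99/183 = 54.1% → Regimen X
Overall: the new therapy 201/1631 = 12.3%, Regimen X 283/1070 = 26.4% → Regimen X
Regimen X wins overall and in every disease group — no reversal.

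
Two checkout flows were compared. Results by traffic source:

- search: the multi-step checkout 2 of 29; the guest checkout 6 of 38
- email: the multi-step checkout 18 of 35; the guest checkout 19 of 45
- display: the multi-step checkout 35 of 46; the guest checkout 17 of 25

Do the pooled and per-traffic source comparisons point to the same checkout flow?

No

Search: the multi-step checkout 2/29 = 6.9%, the guest checkout 6/38 = 15.8% → the guest checkout
Email: the multi-step checkout 18/35 = 51.4%, the guest checkout 19/45 = 42.2% → the multi-step checkout
Display: the multi-step checkout 35/46 = 76.1%, the guest checkout 17/25 = 68.0% → the multi-step checkout
Overall: the multi-step checkout 55/110 = 50.0%, the guest checkout 42/108 = 38.9% → the multi-step checkout
Neither sweeps: the multi-step checkout wins 2 of 3 groups, the guest checkout wins 1. The multi-step checkout wins overall but not every group — no Simpson reversal.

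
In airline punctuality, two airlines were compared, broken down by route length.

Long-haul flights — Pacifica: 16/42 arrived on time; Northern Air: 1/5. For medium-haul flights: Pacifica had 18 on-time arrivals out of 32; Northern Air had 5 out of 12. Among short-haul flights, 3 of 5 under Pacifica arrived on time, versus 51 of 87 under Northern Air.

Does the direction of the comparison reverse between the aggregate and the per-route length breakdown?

Long-haul: Pacifica 16/42 = 38.1%, Northern Air 1/5 = 20.0% → Pacifica
Medium-haul: Pacifica 18/32 = 56.2%, Northern Air 5/12 = 41.7% → Pacifica
Short-haul: Pacifica 3/5 = 60.0%, Northern Air 51/87 = 58.6% → Pacifica
Overall: Pacifica 37/79 = 46.8%, Northern Air 57/104 = 54.8% → Northern Air
Pacifica wins each route group but Northern Air wins overall — the comparison reverses. Pacifica's flights skew toward long-haul, which has a lower base rate.

Yes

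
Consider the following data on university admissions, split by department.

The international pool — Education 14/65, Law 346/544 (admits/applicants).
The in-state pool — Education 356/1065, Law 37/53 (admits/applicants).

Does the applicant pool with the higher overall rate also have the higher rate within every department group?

Education: the international pool 14/65 = 21.5%, the in-state pool 356/1065 = 33.4% → the in-state pool
Law: the international pool 346/544 = 63.6%, the in-state pool 37/53 = 69.8% → the in-state pool
Overall: the international pool 360/609 = 59.1%, the in-state pool 393/1118 = 35.2% → the international pool
The in-state pool wins each department group but the international pool wins overall — the comparison reverses. The in-state pool's applicants skew toward Education, which has a lower base rate.

No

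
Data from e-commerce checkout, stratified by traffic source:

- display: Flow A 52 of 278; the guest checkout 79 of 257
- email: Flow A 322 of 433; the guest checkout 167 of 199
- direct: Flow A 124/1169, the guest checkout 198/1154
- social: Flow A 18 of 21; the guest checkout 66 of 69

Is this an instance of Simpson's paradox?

Display: Flow A 52/278 = 18.7%, the guest checkout 79/257 = 30.7% → the guest checkout
Email: Flow A 322/433 = 74.4%, the guest checkout 167/199 = 83.9% → the guest checkout
Direct: Flow A 124/1169 = 10.6%, the guest checkout 198/1154 = 17.2% → the guest checkout
Social: Flow A 18/21 = 85.7%, the guest checkout 66/69 = 95.7% → the guest checkout
Overall: Flow A 516/1901 = 27.1%, the guest checkout 510/1679 = 30.4% → the guest checkout
The guest checkout wins overall and in every traffic group — no reversal.

No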